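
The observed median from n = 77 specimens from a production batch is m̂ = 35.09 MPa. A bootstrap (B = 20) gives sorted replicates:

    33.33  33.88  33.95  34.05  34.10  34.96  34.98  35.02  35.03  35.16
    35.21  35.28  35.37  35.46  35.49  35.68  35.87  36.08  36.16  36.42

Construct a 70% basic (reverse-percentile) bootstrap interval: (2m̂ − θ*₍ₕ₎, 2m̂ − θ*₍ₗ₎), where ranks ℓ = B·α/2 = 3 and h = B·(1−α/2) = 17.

(34.31, 36.23)

Percentile endpoints at ranks 3 and 17: θ*₍3₎ = 33.95, θ*₍17₎ = 35.87.
Basic interval reflects these around m̂:
  lower = 2 × 35.09 − 35.87 = 34.31
  upper = 2 × 35.09 − 33.95 = 36.23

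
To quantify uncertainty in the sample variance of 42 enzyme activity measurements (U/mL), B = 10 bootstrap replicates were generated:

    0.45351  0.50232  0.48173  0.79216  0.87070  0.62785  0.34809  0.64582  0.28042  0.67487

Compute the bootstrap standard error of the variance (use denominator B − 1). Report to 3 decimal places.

Bootstrap SE is the standard deviation of the 10 replicate variances.
Mean of replicates: (0.45351 + 0.50232 + 0.48173 + 0.79216 + 0.87070 + 0.62785 + 0.34809 + 0.64582 + 0.28042 + 0.67487) / 10 = 5.677470 / 10 = 0.567747
Sum of squared deviations: (−0.114237)² + (−0.065427)² + (−0.086017)² + (+0.224413)² + (+0.302953)² + (+0.060103)² + (−0.219657)² + (+0.078073)² + (−0.287327)² + (+0.107123)² = 0.318861
Variance = 0.318861 / 9 = 0.035429
SE* = √0.035429

SE* = 0.188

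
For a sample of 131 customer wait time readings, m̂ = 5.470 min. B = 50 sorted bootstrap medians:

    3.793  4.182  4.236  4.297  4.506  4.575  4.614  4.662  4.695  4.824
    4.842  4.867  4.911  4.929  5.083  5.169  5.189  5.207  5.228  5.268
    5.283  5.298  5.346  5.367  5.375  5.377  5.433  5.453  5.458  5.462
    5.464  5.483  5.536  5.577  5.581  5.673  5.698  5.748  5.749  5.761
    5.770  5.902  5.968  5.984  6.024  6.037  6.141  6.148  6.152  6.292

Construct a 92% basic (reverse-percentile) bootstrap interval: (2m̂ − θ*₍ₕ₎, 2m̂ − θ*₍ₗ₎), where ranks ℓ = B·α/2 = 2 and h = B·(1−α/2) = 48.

Percentile endpoints at ranks 2 and 48: θ*₍2₎ = 4.182, θ*₍48₎ = 6.148.
Basic interval reflects these around m̂:
  lower = 2 × 5.470 − 6.148 = 4.792
  upper = 2 × 5.470 − 4.182 = 6.758

(4.792, 6.758)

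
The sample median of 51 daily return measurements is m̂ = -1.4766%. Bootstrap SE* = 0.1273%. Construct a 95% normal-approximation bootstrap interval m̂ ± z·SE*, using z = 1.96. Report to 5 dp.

Margin = 1.96 × 0.1273 = 0.249508
Interval: -1.4766 ± 0.249508

(-1.72611, -1.22709)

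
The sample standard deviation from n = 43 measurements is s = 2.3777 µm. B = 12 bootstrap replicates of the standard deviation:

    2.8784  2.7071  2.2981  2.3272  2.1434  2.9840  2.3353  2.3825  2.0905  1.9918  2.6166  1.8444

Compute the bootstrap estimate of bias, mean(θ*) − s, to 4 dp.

bias = +0.0056

mean(θ*) = (2.8784 + 2.7071 + 2.2981 + 2.3272 + 2.1434 + 2.9840 + 2.3353 + 2.3825 + 2.0905 + 1.9918 + 2.6166 + 1.8444) / 12 = 2.38327
bias = 2.38327 − 2.3777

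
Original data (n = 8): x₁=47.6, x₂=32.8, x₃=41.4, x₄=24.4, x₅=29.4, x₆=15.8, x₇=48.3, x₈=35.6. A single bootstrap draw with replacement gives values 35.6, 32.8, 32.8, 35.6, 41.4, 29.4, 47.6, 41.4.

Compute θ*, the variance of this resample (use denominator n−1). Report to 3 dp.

θ* = 35.428

Mean = 37.0750; sum of squared deviations = 247.9950
s² = 247.9950 / 7 = 35.4279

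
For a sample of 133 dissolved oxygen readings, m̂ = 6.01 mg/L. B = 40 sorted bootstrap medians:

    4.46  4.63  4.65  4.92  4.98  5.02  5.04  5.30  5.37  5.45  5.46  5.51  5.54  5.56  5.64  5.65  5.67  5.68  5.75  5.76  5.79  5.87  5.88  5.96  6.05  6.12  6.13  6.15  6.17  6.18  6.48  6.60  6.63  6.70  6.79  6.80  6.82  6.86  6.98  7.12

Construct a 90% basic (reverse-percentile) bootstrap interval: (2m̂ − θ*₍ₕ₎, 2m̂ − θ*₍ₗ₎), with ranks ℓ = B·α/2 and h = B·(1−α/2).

Percentile endpoints at ranks 2 and 38: θ*₍2₎ = 4.63, θ*₍38₎ = 6.86.
Basic interval reflects these around m̂:
  lower = 2 × 6.01 − 6.86 = 5.16
  upper = 2 × 6.01 − 4.63 = 7.39

(5.16, 7.39)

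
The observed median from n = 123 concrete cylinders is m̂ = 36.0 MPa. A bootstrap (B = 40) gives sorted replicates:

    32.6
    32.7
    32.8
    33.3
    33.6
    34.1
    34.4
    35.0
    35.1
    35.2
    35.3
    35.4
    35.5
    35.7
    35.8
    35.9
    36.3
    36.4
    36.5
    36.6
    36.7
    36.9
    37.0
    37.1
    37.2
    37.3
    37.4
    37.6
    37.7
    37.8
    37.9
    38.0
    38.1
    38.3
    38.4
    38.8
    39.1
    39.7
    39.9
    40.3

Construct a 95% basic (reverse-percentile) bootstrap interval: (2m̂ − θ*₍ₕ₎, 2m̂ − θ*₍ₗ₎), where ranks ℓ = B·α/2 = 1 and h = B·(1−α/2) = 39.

Percentile endpoints at ranks 1 and 39: θ*₍1₎ = 32.6, θ*₍39₎ = 39.9.
Basic interval reflects these around m̂:
  lower = 2 × 36.0 − 39.9 = 32.1
  upper = 2 × 36.0 − 32.6 = 39.4

(32.1, 39.4)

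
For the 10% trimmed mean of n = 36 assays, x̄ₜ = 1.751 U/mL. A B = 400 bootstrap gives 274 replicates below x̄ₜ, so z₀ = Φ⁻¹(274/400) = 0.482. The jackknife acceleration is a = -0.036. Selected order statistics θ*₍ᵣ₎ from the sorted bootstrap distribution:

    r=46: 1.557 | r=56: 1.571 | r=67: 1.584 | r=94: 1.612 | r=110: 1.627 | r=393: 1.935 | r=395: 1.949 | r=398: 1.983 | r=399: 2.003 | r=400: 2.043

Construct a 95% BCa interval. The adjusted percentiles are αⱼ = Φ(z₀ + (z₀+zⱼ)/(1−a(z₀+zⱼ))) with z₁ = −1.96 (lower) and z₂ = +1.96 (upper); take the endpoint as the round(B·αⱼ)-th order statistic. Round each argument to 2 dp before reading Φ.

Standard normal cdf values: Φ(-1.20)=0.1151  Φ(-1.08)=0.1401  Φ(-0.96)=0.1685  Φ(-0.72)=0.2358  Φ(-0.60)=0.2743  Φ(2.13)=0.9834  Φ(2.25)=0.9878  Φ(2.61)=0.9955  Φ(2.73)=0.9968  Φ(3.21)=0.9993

(1.571, 2.003)

Lower: z₀ + z₁ = 0.482 + (-1.960) = -1.478; 1 − a(z₀+z₁) = 1 − (-0.036)(-1.478) = 0.9468; argument = 0.482 + (-1.478)/0.9468 = -1.0791 → -1.08.
α₁ = Φ(-1.08) = 0.1401; rank = round(400 × 0.1401) = 56; θ*₍56₎ = 1.571.
Upper: z₀ + z₂ = 2.442; 1 − a(z₀+z₂) = 1.0879; argument = 2.7267 → 2.73; α₂ = 0.9968; rank = 399; θ*₍399₎ = 2.003.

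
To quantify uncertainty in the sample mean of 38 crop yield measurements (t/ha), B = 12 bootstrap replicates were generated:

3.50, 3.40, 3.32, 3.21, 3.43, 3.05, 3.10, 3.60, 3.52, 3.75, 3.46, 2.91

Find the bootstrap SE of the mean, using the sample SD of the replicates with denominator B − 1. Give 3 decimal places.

SE* = 0.245

Bootstrap SE is the standard deviation of the 12 replicate means.
Mean of replicates: (3.50 + 3.40 + 3.32 + 3.21 + 3.43 + 3.05 + 3.10 + 3.60 + 3.52 + 3.75 + 3.46 + 2.91) / 12 = 40.2500 / 12 = 3.3542
Sum of squared deviations: (+0.1458)² + (+0.0458)² + (−0.0342)² + (−0.1442)² + (+0.0758)² + (−0.3042)² + (−0.2542)² + (+0.2458)² + (+0.1658)² + (+0.3958)² + (+0.1058)² + (−0.4442)² = 0.6613
Variance = 0.6613 / 11 = 0.0601
SE* = √0.0601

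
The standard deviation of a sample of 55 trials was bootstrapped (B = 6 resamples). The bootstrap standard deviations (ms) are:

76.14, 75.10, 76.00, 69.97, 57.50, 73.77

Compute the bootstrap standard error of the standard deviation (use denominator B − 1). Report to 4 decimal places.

SE* = 7.1859

Bootstrap SE is the standard deviation of the 6 replicate standard deviations.
Mean of replicates: (76.14 + 75.10 + 76.00 + 69.97 + 57.50 + 73.77) / 6 = 428.48000 / 6 = 71.41333
Sum of squared deviations: (+4.72667)² + (+3.68667)² + (+4.58667)² + (−1.44333)² + (−13.91333)² + (+2.35667)² = 258.18833
Variance = 258.18833 / 5 = 51.63767
SE* = √51.63767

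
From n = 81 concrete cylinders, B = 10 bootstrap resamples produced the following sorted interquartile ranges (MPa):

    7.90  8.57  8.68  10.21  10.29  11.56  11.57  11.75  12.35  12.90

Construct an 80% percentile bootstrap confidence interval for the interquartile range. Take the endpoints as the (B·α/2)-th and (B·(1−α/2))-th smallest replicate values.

α = 0.20; lower rank = 10 × 0.100 = 1; upper rank = 10 × 0.900 = 9.
The 1st smallest replicate is 7.90; the 9th is 12.35.

(7.90, 12.35)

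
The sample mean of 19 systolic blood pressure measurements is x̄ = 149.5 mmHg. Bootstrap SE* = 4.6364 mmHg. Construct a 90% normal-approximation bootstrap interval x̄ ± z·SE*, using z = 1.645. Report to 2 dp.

Margin = 1.645 × 4.6364 = 7.627
Interval: 149.5 ± 7.627

(141.87, 157.13)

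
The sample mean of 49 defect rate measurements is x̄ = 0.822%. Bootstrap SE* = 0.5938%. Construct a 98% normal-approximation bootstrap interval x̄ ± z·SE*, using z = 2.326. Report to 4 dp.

Margin = 2.326 × 0.5938 = 1.38118
Interval: 0.822 ± 1.38118

(-0.5592, 2.2032)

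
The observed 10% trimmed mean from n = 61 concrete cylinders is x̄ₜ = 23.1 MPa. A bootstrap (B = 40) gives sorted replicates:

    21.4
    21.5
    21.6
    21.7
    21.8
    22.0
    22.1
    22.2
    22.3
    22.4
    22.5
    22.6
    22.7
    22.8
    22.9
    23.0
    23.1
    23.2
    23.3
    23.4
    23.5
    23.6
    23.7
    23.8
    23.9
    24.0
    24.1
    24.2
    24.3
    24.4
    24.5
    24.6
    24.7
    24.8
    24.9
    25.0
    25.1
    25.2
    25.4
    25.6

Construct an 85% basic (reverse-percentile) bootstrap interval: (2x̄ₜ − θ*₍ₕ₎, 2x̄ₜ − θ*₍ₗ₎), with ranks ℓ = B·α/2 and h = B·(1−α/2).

(21.1, 24.6)

Percentile endpoints at ranks 3 and 37: θ*₍3₎ = 21.6, θ*₍37₎ = 25.1.
Basic interval reflects these around x̄ₜ:
  lower = 2 × 23.1 − 25.1 = 21.1
  upper = 2 × 23.1 − 21.6 = 24.6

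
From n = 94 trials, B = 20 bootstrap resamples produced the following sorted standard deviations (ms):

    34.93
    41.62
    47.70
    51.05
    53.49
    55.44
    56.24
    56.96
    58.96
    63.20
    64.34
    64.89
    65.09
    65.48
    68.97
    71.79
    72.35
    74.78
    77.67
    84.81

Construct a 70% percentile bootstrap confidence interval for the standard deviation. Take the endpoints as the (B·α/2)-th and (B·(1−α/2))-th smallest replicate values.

(47.70, 72.35)

α = 0.30; lower rank = 20 × 0.150 = 3; upper rank = 20 × 0.850 = 17.
The 3rd smallest replicate is 47.70; the 17th is 72.35.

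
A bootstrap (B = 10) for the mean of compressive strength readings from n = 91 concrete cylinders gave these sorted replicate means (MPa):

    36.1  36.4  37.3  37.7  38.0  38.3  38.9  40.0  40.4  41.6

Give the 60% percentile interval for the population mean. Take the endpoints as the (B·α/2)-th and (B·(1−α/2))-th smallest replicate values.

(36.4, 40.0)

α = 0.40; lower rank = 10 × 0.200 = 2; upper rank = 10 × 0.800 = 8.
The 2nd smallest replicate is 36.4; the 8th is 40.0.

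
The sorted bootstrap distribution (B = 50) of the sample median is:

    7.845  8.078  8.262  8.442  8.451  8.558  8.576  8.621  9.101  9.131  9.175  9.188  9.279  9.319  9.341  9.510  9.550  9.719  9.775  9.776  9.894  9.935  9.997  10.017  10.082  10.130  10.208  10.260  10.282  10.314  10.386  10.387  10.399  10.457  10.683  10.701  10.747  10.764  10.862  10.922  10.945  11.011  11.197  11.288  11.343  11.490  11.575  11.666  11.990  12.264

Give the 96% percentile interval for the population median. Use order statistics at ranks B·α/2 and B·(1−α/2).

(7.845, 11.990)

α = 0.04; lower rank = 50 × 0.020 = 1; upper rank = 50 × 0.980 = 49.
The 1st smallest replicate is 7.845; the 49th is 11.990.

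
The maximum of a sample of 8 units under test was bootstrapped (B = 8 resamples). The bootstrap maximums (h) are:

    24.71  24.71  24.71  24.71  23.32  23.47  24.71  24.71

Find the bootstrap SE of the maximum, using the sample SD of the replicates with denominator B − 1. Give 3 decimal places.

Bootstrap SE is the standard deviation of the 8 replicate maximums.
Mean of replicates: (24.71 + 24.71 + 24.71 + 24.71 + 23.32 + 23.47 + 24.71 + 24.71) / 8 = 195.0500 / 8 = 24.3813
Sum of squared deviations: (+0.3287)² + (+0.3287)² + (+0.3287)² + (+0.3287)² + (−1.0613)² + (−0.9113)² + (+0.3287)² + (+0.3287)² = 2.6051
Variance = 2.6051 / 7 = 0.3722
SE* = √0.3722

SE* = 0.610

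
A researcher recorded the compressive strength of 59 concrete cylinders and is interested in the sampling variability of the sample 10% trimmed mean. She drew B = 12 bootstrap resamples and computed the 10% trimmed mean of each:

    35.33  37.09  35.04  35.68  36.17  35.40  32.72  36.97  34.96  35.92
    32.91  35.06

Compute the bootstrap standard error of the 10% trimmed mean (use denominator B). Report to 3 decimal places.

SE* = 1.287

Bootstrap SE is the standard deviation of the 12 replicate 10% trimmed means.
Mean of replicates: (35.33 + 37.09 + 35.04 + 35.68 + 36.17 + 35.40 + 32.72 + 36.97 + 34.96 + 35.92 + 32.91 + 35.06) / 12 = 423.2500 / 12 = 35.2708
Sum of squared deviations: (+0.0592)² + (+1.8192)² + (−0.2308)² + (+0.4092)² + (+0.8992)² + (+0.1292)² + (−2.5508)² + (+1.6992)² + (−0.3108)² + (+0.6492)² + (−2.3608)² + (−0.2108)² = 19.8887
Variance = 19.8887 / 12 = 1.6574
SE* = √1.6574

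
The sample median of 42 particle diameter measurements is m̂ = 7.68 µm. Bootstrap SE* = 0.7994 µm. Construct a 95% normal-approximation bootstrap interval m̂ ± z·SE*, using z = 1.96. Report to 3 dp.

(6.113, 9.247)

Margin = 1.96 × 0.7994 = 1.5668
Interval: 7.68 ± 1.5668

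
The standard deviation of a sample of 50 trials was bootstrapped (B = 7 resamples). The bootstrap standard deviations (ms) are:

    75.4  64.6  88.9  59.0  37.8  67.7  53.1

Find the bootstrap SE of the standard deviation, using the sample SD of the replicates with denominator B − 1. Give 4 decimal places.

SE* = 16.2990

Bootstrap SE is the standard deviation of the 7 replicate standard deviations.
Mean of replicates: (75.4 + 64.6 + 88.9 + 59.0 + 37.8 + 67.7 + 53.1) / 7 = 446.50000 / 7 = 63.78571
Sum of squared deviations: (+11.61429)² + (+0.81429)² + (+25.11429)² + (−4.78571)² + (−25.98571)² + (+3.91429)² + (−10.68571)² = 1593.94857
Variance = 1593.94857 / 6 = 265.65810
SE* = √265.65810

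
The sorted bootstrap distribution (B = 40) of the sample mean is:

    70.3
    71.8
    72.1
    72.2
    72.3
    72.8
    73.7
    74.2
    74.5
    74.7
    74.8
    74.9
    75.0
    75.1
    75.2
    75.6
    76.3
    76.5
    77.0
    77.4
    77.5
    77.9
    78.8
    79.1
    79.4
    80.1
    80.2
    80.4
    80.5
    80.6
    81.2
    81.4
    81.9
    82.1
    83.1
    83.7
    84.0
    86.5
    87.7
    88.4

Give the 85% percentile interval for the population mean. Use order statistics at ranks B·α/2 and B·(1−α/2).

(72.1, 84.0)

α = 0.15; lower rank = 40 × 0.075 = 3; upper rank = 40 × 0.925 = 37.
The 3rd smallest replicate is 72.1; the 37th is 84.0.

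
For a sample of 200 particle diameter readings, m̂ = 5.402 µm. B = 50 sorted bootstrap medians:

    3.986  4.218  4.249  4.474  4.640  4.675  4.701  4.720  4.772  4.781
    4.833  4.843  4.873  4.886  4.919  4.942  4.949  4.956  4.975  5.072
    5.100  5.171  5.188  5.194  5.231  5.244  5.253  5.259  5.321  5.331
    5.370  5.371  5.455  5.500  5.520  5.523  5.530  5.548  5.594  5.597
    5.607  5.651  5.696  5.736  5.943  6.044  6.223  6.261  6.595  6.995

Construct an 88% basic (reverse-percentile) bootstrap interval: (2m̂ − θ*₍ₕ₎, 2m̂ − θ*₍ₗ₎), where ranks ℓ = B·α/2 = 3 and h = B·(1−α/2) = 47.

Percentile endpoints at ranks 3 and 47: θ*₍3₎ = 4.249, θ*₍47₎ = 6.223.
Basic interval reflects these around m̂:
  lower = 2 × 5.402 − 6.223 = 4.581
  upper = 2 × 5.402 − 4.249 = 6.555

(4.581, 6.555)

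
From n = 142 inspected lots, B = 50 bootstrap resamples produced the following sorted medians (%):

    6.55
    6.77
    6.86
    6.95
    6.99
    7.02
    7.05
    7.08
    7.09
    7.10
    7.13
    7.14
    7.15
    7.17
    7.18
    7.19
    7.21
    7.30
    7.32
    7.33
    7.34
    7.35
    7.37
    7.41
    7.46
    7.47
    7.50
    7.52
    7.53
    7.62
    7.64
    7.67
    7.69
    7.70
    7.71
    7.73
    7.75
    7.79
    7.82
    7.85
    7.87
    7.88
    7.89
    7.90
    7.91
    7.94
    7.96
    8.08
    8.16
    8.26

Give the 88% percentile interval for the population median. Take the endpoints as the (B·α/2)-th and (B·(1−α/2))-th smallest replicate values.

α = 0.12; lower rank = 50 × 0.060 = 3; upper rank = 50 × 0.940 = 47.
The 3rd smallest replicate is 6.86; the 47th is 7.96.

(6.86, 7.96)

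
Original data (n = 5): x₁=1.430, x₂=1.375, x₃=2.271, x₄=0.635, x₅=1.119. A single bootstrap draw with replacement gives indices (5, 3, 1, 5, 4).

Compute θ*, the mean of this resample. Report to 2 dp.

Resample values: 1.119, 2.271, 1.430, 1.119, 0.635.
Mean = (1.119 + 2.271 + 1.430 + 1.119 + 0.635) / 5 = 6.5740 / 5 = 1.31

θ* = 1.31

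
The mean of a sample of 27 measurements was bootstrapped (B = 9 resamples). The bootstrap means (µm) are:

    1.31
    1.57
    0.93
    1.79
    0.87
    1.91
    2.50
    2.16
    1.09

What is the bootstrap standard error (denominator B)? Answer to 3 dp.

SE* = 0.535

Bootstrap SE is the standard deviation of the 9 replicate means.
Mean of replicates: (1.31 + 1.57 + 0.93 + 1.79 + 0.87 + 1.91 + 2.50 + 2.16 + 1.09) / 9 = 14.1300 / 9 = 1.5700
Sum of squared deviations: (−0.2600)² + (+0.0000)² + (−0.6400)² + (+0.2200)² + (−0.7000)² + (+0.3400)² + (+0.9300)² + (+0.5900)² + (−0.4800)² = 2.5746
Variance = 2.5746 / 9 = 0.2861
SE* = √0.2861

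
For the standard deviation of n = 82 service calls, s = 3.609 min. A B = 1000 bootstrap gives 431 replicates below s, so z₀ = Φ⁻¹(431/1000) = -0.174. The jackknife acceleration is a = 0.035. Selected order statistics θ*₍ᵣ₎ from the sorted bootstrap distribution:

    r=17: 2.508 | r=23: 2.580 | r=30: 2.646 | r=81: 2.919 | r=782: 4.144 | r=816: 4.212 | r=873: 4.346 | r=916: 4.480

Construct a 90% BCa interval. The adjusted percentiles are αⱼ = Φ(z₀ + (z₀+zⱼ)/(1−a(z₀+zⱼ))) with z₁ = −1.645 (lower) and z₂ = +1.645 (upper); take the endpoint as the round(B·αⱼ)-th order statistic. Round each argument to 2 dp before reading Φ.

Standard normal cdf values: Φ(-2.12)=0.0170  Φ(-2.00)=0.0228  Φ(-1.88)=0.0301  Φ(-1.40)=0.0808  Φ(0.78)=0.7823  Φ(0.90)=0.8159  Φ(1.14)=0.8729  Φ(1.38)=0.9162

(2.646, 4.480)

Lower: z₀ + z₁ = -0.174 + (-1.645) = -1.819; 1 − a(z₀+z₁) = 1 − (0.035)(-1.819) = 1.0637; argument = -0.174 + (-1.819)/1.0637 = -1.8841 → -1.88.
α₁ = Φ(-1.88) = 0.0301; rank = round(1000 × 0.0301) = 30; θ*₍30₎ = 2.646.
Upper: z₀ + z₂ = 1.471; 1 − a(z₀+z₂) = 0.9485; argument = 1.3768 → 1.38; α₂ = 0.9162; rank = 916; θ*₍916₎ = 4.480.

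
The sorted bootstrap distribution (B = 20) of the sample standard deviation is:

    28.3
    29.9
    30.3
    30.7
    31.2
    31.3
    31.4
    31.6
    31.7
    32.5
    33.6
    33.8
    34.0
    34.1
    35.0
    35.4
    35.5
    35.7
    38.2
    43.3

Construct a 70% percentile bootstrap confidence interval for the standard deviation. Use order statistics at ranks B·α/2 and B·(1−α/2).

α = 0.30; lower rank = 20 × 0.150 = 3; upper rank = 20 × 0.850 = 17.
The 3rd smallest replicate is 30.3; the 17th is 35.5.

(30.3, 35.5)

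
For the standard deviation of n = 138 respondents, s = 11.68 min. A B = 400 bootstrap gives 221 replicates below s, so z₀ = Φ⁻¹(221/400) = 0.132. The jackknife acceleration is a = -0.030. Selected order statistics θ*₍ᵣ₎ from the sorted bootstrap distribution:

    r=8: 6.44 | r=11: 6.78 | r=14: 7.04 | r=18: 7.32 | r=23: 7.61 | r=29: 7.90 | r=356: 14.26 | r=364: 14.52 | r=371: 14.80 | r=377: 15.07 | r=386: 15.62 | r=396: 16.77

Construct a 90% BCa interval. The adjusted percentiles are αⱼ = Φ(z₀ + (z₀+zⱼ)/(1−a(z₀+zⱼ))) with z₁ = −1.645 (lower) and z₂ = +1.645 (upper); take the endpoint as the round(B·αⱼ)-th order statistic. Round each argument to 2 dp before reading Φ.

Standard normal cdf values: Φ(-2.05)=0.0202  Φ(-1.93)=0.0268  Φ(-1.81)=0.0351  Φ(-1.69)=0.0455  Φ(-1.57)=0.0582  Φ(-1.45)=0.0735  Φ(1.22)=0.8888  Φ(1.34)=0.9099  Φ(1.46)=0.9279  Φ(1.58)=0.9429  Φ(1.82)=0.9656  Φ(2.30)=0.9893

(7.90, 15.62)

Lower: z₀ + z₁ = 0.132 + (-1.645) = -1.513; 1 − a(z₀+z₁) = 1 − (-0.030)(-1.513) = 0.9546; argument = 0.132 + (-1.513)/0.9546 = -1.4529 → -1.45.
α₁ = Φ(-1.45) = 0.0735; rank = round(400 × 0.0735) = 29; θ*₍29₎ = 7.90.
Upper: z₀ + z₂ = 1.777; 1 − a(z₀+z₂) = 1.0533; argument = 1.8191 → 1.82; α₂ = 0.9656; rank = 386; θ*₍386₎ = 15.62.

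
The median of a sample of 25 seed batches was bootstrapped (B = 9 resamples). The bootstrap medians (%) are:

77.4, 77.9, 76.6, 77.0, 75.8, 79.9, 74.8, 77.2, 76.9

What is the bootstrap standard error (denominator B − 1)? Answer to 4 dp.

Bootstrap SE is the standard deviation of the 9 replicate medians.
Mean of replicates: (77.4 + 77.9 + 76.6 + 77.0 + 75.8 + 79.9 + 74.8 + 77.2 + 76.9) / 9 = 693.50000 / 9 = 77.05556
Sum of squared deviations: (+0.34444)² + (+0.84444)² + (−0.45556)² + (−0.05556)² + (−1.25556)² + (+2.84444)² + (−2.25556)² + (+0.14444)² + (−0.15556)² = 15.84222
Variance = 15.84222 / 8 = 1.98028
SE* = √1.98028

SE* = 1.4072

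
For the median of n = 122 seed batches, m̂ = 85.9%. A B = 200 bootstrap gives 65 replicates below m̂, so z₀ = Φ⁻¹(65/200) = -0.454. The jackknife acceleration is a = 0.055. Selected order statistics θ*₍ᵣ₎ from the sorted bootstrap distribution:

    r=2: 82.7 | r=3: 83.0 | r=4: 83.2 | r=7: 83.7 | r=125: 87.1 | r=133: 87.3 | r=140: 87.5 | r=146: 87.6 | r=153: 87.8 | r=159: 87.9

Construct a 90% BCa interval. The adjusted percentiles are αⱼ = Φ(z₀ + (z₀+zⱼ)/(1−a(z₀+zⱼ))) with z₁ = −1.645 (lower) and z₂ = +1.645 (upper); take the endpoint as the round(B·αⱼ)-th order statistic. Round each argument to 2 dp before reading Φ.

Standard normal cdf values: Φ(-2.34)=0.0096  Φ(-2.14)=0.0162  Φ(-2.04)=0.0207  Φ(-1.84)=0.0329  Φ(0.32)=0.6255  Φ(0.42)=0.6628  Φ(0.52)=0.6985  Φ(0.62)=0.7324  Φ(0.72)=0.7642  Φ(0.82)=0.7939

Lower: z₀ + z₁ = -0.454 + (-1.645) = -2.099; 1 − a(z₀+z₁) = 1 − (0.055)(-2.099) = 1.1154; argument = -0.454 + (-2.099)/1.1154 = -2.3358 → -2.34.
α₁ = Φ(-2.34) = 0.0096; rank = round(200 × 0.0096) = 2; θ*₍2₎ = 82.7.
Upper: z₀ + z₂ = 1.191; 1 − a(z₀+z₂) = 0.9345; argument = 0.8205 → 0.82; α₂ = 0.7939; rank = 159; θ*₍159₎ = 87.9.

(82.7, 87.9)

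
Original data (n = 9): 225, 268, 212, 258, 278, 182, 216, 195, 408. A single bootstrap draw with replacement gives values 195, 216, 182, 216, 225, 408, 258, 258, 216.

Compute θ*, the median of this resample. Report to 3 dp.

θ* = 216.000

Sorted: 182, 195, 216, 216, 216, 225, 258, 258, 408
Median = middle value = 216.000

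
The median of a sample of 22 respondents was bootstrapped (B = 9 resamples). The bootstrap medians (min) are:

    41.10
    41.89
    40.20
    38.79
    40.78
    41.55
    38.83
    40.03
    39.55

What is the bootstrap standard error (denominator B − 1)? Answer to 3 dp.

Bootstrap SE is the standard deviation of the 9 replicate medians.
Mean of replicates: (41.10 + 41.89 + 40.20 + 38.79 + 40.78 + 41.55 + 38.83 + 40.03 + 39.55) / 9 = 362.7200 / 9 = 40.3022
Sum of squared deviations: (+0.7978)² + (+1.5878)² + (−0.1022)² + (−1.5122)² + (+0.4778)² + (+1.2478)² + (−1.4722)² + (−0.2722)² + (−0.7522)² = 10.0474
Variance = 10.0474 / 8 = 1.2559
SE* = √1.2559

SE* = 1.121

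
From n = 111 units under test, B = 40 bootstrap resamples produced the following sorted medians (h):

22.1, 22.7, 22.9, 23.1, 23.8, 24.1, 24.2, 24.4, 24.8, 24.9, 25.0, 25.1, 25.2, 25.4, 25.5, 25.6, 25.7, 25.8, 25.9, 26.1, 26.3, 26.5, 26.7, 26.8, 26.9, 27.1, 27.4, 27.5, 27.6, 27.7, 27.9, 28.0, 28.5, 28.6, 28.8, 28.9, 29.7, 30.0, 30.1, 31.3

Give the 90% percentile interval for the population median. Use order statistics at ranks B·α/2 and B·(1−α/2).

α = 0.10; lower rank = 40 × 0.050 = 2; upper rank = 40 × 0.950 = 38.
The 2nd smallest replicate is 22.7; the 38th is 30.0.

(22.7, 30.0)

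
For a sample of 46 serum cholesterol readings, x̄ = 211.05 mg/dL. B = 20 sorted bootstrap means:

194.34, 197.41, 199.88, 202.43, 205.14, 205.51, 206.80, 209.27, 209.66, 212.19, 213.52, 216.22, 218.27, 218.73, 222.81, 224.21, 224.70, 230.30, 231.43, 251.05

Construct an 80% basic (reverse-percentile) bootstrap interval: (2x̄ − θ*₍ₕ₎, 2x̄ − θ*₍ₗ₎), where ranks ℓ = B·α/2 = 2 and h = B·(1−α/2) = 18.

Percentile endpoints at ranks 2 and 18: θ*₍2₎ = 197.41, θ*₍18₎ = 230.30.
Basic interval reflects these around x̄:
  lower = 2 × 211.05 − 230.30 = 191.80
  upper = 2 × 211.05 − 197.41 = 224.69

(191.80, 224.69)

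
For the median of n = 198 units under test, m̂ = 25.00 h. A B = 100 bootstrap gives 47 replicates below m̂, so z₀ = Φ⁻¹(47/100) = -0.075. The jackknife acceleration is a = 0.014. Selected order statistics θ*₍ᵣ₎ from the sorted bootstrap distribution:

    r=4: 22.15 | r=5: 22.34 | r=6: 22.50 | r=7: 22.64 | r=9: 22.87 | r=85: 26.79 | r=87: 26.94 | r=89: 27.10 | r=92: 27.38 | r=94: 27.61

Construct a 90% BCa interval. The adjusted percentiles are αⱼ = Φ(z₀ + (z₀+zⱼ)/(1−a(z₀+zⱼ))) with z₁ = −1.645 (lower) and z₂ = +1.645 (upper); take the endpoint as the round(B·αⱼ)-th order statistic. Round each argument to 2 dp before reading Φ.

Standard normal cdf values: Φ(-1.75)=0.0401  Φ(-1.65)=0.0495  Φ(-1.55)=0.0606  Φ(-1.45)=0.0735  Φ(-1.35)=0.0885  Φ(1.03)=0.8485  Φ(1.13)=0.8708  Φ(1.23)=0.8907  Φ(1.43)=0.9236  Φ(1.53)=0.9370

Lower: z₀ + z₁ = -0.075 + (-1.645) = -1.720; 1 − a(z₀+z₁) = 1 − (0.014)(-1.720) = 1.0241; argument = -0.075 + (-1.720)/1.0241 = -1.7546 → -1.75.
α₁ = Φ(-1.75) = 0.0401; rank = round(100 × 0.0401) = 4; θ*₍4₎ = 22.15.
Upper: z₀ + z₂ = 1.570; 1 − a(z₀+z₂) = 0.9780; argument = 1.5303 → 1.53; α₂ = 0.9370; rank = 94; θ*₍94₎ = 27.61.

(22.15, 27.61)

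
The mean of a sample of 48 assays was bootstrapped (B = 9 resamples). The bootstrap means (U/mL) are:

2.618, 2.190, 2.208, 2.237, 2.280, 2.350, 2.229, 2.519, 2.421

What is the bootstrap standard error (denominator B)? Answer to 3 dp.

SE* = 0.142

Bootstrap SE is the standard deviation of the 9 replicate means.
Mean of replicates: (2.618 + 2.190 + 2.208 + 2.237 + 2.280 + 2.350 + 2.229 + 2.519 + 2.421) / 9 = 21.0520 / 9 = 2.3391
Sum of squared deviations: (+0.2789)² + (−0.1491)² + (−0.1311)² + (−0.1021)² + (−0.0591)² + (+0.0109)² + (−0.1101)² + (+0.1799)² + (+0.0819)² = 0.1824
Variance = 0.1824 / 9 = 0.0203
SE* = √0.0203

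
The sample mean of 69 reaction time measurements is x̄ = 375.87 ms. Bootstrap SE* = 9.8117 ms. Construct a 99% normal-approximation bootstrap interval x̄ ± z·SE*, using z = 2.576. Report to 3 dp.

Margin = 2.576 × 9.8117 = 25.2749
Interval: 375.87 ± 25.2749

(350.595, 401.145)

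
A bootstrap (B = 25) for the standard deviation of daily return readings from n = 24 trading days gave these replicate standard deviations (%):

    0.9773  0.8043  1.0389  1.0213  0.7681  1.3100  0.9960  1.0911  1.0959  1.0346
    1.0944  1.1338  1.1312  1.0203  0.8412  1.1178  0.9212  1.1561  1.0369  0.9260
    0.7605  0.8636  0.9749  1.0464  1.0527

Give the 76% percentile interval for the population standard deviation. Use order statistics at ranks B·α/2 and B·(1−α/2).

(0.8043, 1.1312)

Sorted replicates: 0.7605, 0.7681, 0.8043, 0.8412, 0.8636, 0.9212, 0.9260, 0.9749, 0.9773, 0.9960, 1.0203, 1.0213, 1.0346, 1.0369, 1.0389, 1.0464, 1.0527, 1.0911, 1.0944, 1.0959, 1.1178, 1.1312, 1.1338, 1.1561, 1.3100
α = 0.24; lower rank = 25 × 0.120 = 3; upper rank = 25 × 0.880 = 22.
The 3rd smallest replicate is 0.8043; the 22nd is 1.1312.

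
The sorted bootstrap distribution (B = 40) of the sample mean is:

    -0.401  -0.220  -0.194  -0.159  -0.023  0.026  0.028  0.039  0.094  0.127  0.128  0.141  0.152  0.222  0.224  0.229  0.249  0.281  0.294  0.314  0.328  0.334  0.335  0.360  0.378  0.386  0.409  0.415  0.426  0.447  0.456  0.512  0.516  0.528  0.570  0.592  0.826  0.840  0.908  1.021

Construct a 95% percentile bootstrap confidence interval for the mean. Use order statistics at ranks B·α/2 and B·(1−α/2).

(-0.401, 0.908)

α = 0.05; lower rank = 40 × 0.025 = 1; upper rank = 40 × 0.975 = 39.
The 1st smallest replicate is -0.401; the 39th is 0.908.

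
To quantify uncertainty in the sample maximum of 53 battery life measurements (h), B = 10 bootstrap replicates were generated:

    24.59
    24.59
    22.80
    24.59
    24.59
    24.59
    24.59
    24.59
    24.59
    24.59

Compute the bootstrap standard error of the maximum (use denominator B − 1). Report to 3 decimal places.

Bootstrap SE is the standard deviation of the 10 replicate maximums.
Mean of replicates: (24.59 + 24.59 + 22.80 + 24.59 + 24.59 + 24.59 + 24.59 + 24.59 + 24.59 + 24.59) / 10 = 244.1100 / 10 = 24.4110
Sum of squared deviations: (+0.1790)² + (+0.1790)² + (−1.6110)² + (+0.1790)² + (+0.1790)² + (+0.1790)² + (+0.1790)² + (+0.1790)² + (+0.1790)² + (+0.1790)² = 2.8837
Variance = 2.8837 / 9 = 0.3204
SE* = √0.3204

SE* = 0.566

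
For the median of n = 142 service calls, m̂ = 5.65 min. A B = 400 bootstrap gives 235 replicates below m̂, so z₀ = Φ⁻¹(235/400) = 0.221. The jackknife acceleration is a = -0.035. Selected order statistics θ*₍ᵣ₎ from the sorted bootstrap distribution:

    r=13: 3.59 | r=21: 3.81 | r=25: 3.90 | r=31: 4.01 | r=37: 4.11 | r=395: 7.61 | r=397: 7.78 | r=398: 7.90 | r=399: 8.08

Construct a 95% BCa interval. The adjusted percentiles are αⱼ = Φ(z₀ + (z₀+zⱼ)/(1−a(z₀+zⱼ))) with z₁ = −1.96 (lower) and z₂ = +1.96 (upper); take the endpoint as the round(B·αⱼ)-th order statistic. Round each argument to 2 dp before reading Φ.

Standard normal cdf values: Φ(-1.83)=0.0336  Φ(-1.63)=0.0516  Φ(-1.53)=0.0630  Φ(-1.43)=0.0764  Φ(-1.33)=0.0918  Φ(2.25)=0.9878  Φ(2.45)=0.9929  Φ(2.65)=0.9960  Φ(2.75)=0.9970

(3.81, 7.61)

Lower: z₀ + z₁ = 0.221 + (-1.960) = -1.739; 1 − a(z₀+z₁) = 1 − (-0.035)(-1.739) = 0.9391; argument = 0.221 + (-1.739)/0.9391 = -1.6307 → -1.63.
α₁ = Φ(-1.63) = 0.0516; rank = round(400 × 0.0516) = 21; θ*₍21₎ = 3.81.
Upper: z₀ + z₂ = 2.181; 1 − a(z₀+z₂) = 1.0763; argument = 2.2473 → 2.25; α₂ = 0.9878; rank = 395; θ*₍395₎ = 7.61.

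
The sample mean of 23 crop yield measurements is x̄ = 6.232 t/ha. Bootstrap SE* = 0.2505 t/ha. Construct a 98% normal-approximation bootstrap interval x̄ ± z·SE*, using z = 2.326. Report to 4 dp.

(5.6493, 6.8147)

Margin = 2.326 × 0.2505 = 0.58266
Interval: 6.232 ± 0.58266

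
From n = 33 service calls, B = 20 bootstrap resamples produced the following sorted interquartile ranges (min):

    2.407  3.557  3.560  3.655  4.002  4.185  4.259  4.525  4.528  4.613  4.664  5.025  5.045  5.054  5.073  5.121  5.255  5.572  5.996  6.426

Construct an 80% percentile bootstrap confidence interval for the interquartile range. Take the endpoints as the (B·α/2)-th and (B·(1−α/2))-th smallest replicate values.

(3.557, 5.572)

α = 0.20; lower rank = 20 × 0.100 = 2; upper rank = 20 × 0.900 = 18.
The 2nd smallest replicate is 3.557; the 18th is 5.572.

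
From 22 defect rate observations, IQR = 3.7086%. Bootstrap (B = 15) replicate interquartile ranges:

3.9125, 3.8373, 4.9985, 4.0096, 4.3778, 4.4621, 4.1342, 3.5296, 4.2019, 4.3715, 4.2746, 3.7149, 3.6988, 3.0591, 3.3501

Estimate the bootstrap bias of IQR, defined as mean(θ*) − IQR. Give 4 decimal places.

mean(θ*) = (3.9125 + 3.8373 + 4.9985 + 4.0096 + 4.3778 + 4.4621 + 4.1342 + 3.5296 + 4.2019 + 4.3715 + 4.2746 + 3.7149 + 3.6988 + 3.0591 + 3.3501) / 15 = 3.99550
bias = 3.99550 − 3.7086

bias = +0.2869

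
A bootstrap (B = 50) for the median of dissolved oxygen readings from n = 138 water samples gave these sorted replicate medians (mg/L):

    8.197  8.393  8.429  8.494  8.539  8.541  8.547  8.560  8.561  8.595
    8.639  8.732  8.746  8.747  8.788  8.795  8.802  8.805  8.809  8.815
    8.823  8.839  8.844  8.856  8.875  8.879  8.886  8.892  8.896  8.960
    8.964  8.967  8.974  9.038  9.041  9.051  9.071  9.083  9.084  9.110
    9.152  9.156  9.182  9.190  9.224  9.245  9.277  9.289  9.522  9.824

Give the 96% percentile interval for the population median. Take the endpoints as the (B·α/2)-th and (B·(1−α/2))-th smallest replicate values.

(8.197, 9.522)

α = 0.04; lower rank = 50 × 0.020 = 1; upper rank = 50 × 0.980 = 49.
The 1st smallest replicate is 8.197; the 49th is 9.522.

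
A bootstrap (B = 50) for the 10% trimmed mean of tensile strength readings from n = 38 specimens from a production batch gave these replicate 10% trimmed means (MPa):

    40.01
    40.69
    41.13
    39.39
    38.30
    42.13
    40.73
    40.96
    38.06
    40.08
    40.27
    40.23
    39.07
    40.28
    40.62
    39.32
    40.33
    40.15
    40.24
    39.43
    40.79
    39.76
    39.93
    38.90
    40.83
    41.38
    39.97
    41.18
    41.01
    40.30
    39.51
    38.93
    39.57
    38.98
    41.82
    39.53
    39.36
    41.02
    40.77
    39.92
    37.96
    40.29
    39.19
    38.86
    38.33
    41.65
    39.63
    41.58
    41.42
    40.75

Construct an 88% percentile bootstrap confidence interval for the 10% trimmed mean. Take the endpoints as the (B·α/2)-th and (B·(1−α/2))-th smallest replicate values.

(38.30, 41.58)

Sorted replicates: 37.96, 38.06, 38.30, 38.33, 38.86, 38.90, 38.93, 38.98, 39.07, 39.19, 39.32, 39.36, 39.39, 39.43, 39.51, 39.53, 39.57, 39.63, 39.76, 39.92, 39.93, 39.97, 40.01, 40.08, 40.15, 40.23, 40.24, 40.27, 40.28, 40.29, 40.30, 40.33, 40.62, 40.69, 40.73, 40.75, 40.77, 40.79, 40.83, 40.96, 41.01, 41.02, 41.13, 41.18, 41.38, 41.42, 41.58, 41.65, 41.82, 42.13
α = 0.12; lower rank = 50 × 0.060 = 3; upper rank = 50 × 0.940 = 47.
The 3rd smallest replicate is 38.30; the 47th is 41.58.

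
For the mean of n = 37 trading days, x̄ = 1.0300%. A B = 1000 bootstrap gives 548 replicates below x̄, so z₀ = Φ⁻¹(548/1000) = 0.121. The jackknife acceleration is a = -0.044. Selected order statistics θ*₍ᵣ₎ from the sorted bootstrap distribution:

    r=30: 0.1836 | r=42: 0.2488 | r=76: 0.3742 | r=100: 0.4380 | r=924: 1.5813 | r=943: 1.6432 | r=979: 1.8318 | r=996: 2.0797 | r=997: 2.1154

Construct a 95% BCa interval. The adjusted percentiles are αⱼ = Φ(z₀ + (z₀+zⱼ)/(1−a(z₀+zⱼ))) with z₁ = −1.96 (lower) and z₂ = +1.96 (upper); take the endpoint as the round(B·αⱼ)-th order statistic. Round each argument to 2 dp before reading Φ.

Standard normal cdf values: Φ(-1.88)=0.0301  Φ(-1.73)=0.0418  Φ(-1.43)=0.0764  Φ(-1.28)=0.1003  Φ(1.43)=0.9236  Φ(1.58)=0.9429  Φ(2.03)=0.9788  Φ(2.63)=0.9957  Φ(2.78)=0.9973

(0.1836, 1.8318)

Lower: z₀ + z₁ = 0.121 + (-1.960) = -1.839; 1 − a(z₀+z₁) = 1 − (-0.044)(-1.839) = 0.9191; argument = 0.121 + (-1.839)/0.9191 = -1.8799 → -1.88.
α₁ = Φ(-1.88) = 0.0301; rank = round(1000 × 0.0301) = 30; θ*₍30₎ = 0.1836.
Upper: z₀ + z₂ = 2.081; 1 − a(z₀+z₂) = 1.0916; argument = 2.0274 → 2.03; α₂ = 0.9788; rank = 979; θ*₍979₎ = 1.8318.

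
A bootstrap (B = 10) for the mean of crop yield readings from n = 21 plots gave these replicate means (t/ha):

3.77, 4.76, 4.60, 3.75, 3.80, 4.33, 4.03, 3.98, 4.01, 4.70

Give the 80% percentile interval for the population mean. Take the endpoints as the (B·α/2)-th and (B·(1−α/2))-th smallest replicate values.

(3.75, 4.70)

Sorted replicates: 3.75, 3.77, 3.80, 3.98, 4.01, 4.03, 4.33, 4.60, 4.70, 4.76
α = 0.20; lower rank = 10 × 0.100 = 1; upper rank = 10 × 0.900 = 9.
The 1st smallest replicate is 3.75; the 9th is 4.70.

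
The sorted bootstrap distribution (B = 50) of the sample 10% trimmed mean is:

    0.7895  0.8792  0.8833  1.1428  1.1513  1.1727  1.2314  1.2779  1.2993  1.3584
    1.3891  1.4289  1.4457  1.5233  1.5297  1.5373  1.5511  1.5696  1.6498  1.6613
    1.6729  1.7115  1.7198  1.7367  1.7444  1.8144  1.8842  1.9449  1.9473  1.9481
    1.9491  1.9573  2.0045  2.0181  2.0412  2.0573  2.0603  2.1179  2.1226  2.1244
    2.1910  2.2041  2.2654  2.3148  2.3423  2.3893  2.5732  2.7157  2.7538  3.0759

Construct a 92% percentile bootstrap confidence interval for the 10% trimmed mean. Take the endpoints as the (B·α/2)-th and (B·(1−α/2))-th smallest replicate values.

α = 0.08; lower rank = 50 × 0.040 = 2; upper rank = 50 × 0.960 = 48.
The 2nd smallest replicate is 0.8792; the 48th is 2.7157.

(0.8792, 2.7157)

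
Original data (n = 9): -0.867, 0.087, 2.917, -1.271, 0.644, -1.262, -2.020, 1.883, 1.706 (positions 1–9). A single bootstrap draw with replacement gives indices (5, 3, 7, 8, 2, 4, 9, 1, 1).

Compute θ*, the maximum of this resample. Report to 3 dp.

Resample values: 0.644, 2.917, -2.020, 1.883, 0.087, -1.271, 1.706, -0.867, -0.867.
Maximum = 2.917

θ* = 2.917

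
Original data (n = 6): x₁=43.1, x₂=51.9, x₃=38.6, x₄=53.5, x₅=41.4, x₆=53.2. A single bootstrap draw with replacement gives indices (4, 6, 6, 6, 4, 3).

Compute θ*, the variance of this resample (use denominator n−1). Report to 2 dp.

Resample values: 53.5, 53.2, 53.2, 53.2, 53.5, 38.6.
Mean = 50.8667; sum of squared deviations = 180.6733
s² = 180.6733 / 5 = 36.1347

θ* = 36.13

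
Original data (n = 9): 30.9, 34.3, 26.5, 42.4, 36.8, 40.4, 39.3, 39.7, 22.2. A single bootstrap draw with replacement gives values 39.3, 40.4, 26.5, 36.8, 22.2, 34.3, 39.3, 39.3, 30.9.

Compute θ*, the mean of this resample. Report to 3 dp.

θ* = 34.333

Mean = (39.3 + 40.4 + 26.5 + 36.8 + 22.2 + 34.3 + 39.3 + 39.3 + 30.9) / 9 = 309.00 / 9 = 34.333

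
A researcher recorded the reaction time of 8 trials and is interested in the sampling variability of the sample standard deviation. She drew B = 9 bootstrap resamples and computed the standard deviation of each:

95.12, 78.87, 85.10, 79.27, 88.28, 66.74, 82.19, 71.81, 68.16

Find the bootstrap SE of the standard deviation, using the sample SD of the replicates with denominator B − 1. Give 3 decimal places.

SE* = 9.425

Bootstrap SE is the standard deviation of the 9 replicate standard deviations.
Mean of replicates: (95.12 + 78.87 + 85.10 + 79.27 + 88.28 + 66.74 + 82.19 + 71.81 + 68.16) / 9 = 715.5400 / 9 = 79.5044
Sum of squared deviations: (+15.6156)² + (−0.6344)² + (+5.5956)² + (−0.2344)² + (+8.7756)² + (−12.7644)² + (+2.6856)² + (−7.6944)² + (−11.3444)² = 710.6678
Variance = 710.6678 / 8 = 88.8335
SE* = √88.8335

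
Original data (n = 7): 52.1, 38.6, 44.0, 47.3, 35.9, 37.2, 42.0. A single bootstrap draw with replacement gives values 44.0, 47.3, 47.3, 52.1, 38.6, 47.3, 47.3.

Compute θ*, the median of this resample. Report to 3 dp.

θ* = 47.300

Sorted: 38.6, 44.0, 47.3, 47.3, 47.3, 47.3, 52.1
Median = middle value = 47.300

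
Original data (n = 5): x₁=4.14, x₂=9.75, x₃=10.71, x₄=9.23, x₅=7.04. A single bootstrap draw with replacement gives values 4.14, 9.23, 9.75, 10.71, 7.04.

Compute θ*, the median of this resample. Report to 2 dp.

Sorted: 4.14, 7.04, 9.23, 9.75, 10.71
Median = middle value = 9.23

θ* = 9.23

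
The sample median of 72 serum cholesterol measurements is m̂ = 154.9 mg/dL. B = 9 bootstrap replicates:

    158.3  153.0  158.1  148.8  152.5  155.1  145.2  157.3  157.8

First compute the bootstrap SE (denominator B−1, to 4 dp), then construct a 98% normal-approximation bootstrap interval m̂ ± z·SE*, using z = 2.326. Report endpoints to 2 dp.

(144.19, 165.61)

Mean of replicates = 154.0111; sum of squared deviations = 169.5689; SE* = √(169.5689/8) = 4.6039
Margin = 2.326 × 4.6039 = 10.709
Interval: 154.9 ± 10.709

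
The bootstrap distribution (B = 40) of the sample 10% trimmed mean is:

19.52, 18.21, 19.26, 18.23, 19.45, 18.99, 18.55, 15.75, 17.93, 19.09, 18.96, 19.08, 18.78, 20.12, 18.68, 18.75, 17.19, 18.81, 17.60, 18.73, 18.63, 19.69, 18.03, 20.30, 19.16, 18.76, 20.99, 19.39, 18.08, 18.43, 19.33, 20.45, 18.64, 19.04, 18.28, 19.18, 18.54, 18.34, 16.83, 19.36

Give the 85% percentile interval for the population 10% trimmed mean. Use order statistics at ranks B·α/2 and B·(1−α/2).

Sorted replicates: 15.75, 16.83, 17.19, 17.60, 17.93, 18.03, 18.08, 18.21, 18.23, 18.28, 18.34, 18.43, 18.54, 18.55, 18.63, 18.64, 18.68, 18.73, 18.75, 18.76, 18.78, 18.81, 18.96, 18.99, 19.04, 19.08, 19.09, 19.16, 19.18, 19.26, 19.33, 19.36, 19.39, 19.45, 19.52, 19.69, 20.12, 20.30, 20.45, 20.99
α = 0.15; lower rank = 40 × 0.075 = 3; upper rank = 40 × 0.925 = 37.
The 3rd smallest replicate is 17.19; the 37th is 20.12.

(17.19, 20.12)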